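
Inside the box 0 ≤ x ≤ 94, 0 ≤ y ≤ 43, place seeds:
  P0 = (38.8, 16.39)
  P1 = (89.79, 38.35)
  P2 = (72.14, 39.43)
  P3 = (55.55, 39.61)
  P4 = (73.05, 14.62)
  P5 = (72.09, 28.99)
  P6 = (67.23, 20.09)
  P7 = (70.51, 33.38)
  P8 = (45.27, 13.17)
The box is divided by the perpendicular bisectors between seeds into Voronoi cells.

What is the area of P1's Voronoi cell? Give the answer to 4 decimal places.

1. box [0,94]×[0,43]: [(0, 0) (94, 0) (94, 43) (0, 43)]
2. ⊥bis P1·P0 via (64.295,27.37): [(76.0825, 0) (94, 0) (94, 43) (57.5636, 43)]  |A|=1168.6089
3. ⊥bis P1·P2 via (80.965,38.89): [(78.5853, 0) (94, 0) (94, 43) (81.2165, 43)]  |A|=606.2609
4. ⊥bis P1·P3 via (72.67,38.98): [(78.5853, 0) (94, 0) (94, 43) (81.2165, 43)]  |A|=606.2609
5. ⊥bis P1·P4 via (81.42,26.485): [(80.2562, 27.306) (94, 17.6106) (94, 43) (81.2165, 43)]  |A|=274.7858
6. ⊥bis P1·P5 via (80.94,33.67): [(80.6761, 34.169) (86.7147, 22.7499) (94, 17.6106) (94, 43) (81.2165, 43)]  |A|=251.6668
7. ⊥bis P1·P6 via (78.51,29.22): [(80.6761, 34.169) (86.7147, 22.7499) (94, 17.6106) (94, 43) (81.2165, 43)]  |A|=251.6668
8. ⊥bis P1·P7 via (80.15,35.865): [(80.6761, 34.169) (86.7147, 22.7499) (94, 17.6106) (94, 43) (81.2165, 43)]  |A|=251.6668
9. ⊥bis P1·P8 via (67.53,25.76): [(80.6761, 34.169) (86.7147, 22.7499) (94, 17.6106) (94, 43) (81.2165, 43)]  |A|=251.6668
10. canonical 5-gon: [(80.6761, 34.169) (86.7147, 22.7499) (94, 17.6106) (94, 43) (81.2165, 43)]
11. shoelace: 251.6668

Area of P1's cell: 251.6668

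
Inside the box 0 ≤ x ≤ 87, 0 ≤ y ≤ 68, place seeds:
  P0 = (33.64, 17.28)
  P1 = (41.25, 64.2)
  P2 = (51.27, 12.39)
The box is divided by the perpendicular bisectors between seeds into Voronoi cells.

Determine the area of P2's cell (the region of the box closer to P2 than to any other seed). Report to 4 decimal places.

Area of P2's cell: 1819.7949

1. box [0,87]×[0,68]: [(0, 0) (87, 0) (87, 68) (0, 68)]
2. ⊥bis P2·P0 via (42.455,14.835): [(38.3402, 0) (87, 0) (87, 68) (57.2013, 68)]  |A|=2667.5883
3. ⊥bis P2·P1 via (46.26,38.295): [(49.1152, 38.8472) (38.3402, 0) (87, 0) (87, 46.1741)]  |A|=1819.7949
4. canonical 4-gon: [(49.1152, 38.8472) (38.3402, 0) (87, 0) (87, 46.1741)]
5. shoelace: 1819.7949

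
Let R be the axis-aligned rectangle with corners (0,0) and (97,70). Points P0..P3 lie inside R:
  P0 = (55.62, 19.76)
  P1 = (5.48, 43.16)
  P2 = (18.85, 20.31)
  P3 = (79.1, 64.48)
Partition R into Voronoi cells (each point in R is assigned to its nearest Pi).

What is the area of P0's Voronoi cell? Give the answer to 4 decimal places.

1. box [0,97]×[0,70]: [(0, 0) (97, 0) (97, 70) (0, 70)]
2. ⊥bis P0·P1 via (30.55,31.46): [(15.8678, 0) (97, 0) (97, 70) (48.5364, 70)]  |A|=4535.8534
3. ⊥bis P0·P2 via (37.235,20.035): [(37.6329, 46.6368) (36.9353, 0) (97, 0) (97, 70) (48.5364, 70)]  |A|=4044.5934
4. ⊥bis P0·P3 via (67.36,42.12): [(41.7904, 55.5452) (37.6329, 46.6368) (36.9353, 0) (97, 0) (97, 26.5577)]  |A|=2495.1101
5. canonical 5-gon: [(41.7904, 55.5452) (37.6329, 46.6368) (36.9353, 0) (97, 0) (97, 26.5577)]
6. shoelace: 2495.1101

Area of P0's cell: 2495.1101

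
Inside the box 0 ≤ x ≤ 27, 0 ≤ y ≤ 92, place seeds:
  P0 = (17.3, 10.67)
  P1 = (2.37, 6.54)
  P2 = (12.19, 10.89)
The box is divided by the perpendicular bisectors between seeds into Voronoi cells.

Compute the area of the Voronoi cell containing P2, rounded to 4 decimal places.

1. box [0,27]×[0,92]: [(0, 0) (27, 0) (27, 92) (0, 92)]
2. ⊥bis P2·P0 via (14.745,10.78): [(0, 0) (14.2809, 0) (18.2418, 92) (0, 92)]  |A|=1496.0415
3. ⊥bis P2·P1 via (7.28,8.715): [(0, 25.1494) (11.1405, 0) (14.2809, 0) (18.2418, 92) (0, 92)]  |A|=1355.953
4. canonical 5-gon: [(0, 25.1494) (11.1405, 0) (14.2809, 0) (18.2418, 92) (0, 92)]
5. shoelace: 1355.953

Area of P2's cell: 1355.9530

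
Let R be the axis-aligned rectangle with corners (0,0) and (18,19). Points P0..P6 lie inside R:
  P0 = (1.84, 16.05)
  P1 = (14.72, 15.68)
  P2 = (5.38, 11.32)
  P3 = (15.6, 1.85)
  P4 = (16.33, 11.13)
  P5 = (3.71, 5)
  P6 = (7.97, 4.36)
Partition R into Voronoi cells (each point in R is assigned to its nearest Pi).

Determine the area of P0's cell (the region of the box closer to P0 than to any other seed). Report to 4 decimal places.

Area of P0's cell: 40.8396

1. box [0,18]×[0,19]: [(0, 0) (18, 0) (18, 19) (0, 19)]
2. ⊥bis P0·P1 via (8.28,15.865): [(0, 0) (7.8243, 0) (8.3701, 19) (0, 19)]  |A|=153.8459
3. ⊥bis P0·P2 via (3.61,13.685): [(0, 10.9832) (8.3186, 17.209) (8.3701, 19) (0, 19)]  |A|=40.8396
4. ⊥bis P0·P3 via (8.72,8.95): [(0, 10.9832) (8.3186, 17.209) (8.3701, 19) (0, 19)]  |A|=40.8396
5. ⊥bis P0·P4 via (9.085,13.59): [(0, 10.9832) (8.3186, 17.209) (8.3701, 19) (0, 19)]  |A|=40.8396
6. ⊥bis P0·P5 via (2.775,10.525): [(0, 10.9832) (8.3186, 17.209) (8.3701, 19) (0, 19)]  |A|=40.8396
7. ⊥bis P0·P6 via (4.905,10.205): [(0, 10.9832) (8.3186, 17.209) (8.3701, 19) (0, 19)]  |A|=40.8396
8. canonical 4-gon: [(0, 10.9832) (8.3186, 17.209) (8.3701, 19) (0, 19)]
9. shoelace: 40.8396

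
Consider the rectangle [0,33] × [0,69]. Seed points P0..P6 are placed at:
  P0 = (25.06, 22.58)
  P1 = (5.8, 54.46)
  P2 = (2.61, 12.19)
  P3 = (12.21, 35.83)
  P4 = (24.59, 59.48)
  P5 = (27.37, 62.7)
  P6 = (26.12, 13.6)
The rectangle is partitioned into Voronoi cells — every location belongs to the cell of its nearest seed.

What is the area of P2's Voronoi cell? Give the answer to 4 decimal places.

Area of P2's cell: 343.8612

1. box [0,33]×[0,69]: [(0, 0) (33, 0) (33, 69) (0, 69)]
2. ⊥bis P2·P0 via (13.835,17.385): [(0, 47.2787) (0, 0) (21.8809, 0)]  |A|=517.2502
3. ⊥bis P2·P1 via (4.205,33.325): [(6.5394, 33.1488) (0, 33.6423) (0, 0) (21.8809, 0)]  |A|=472.6633
4. ⊥bis P2·P3 via (7.41,24.01): [(11.5463, 22.3303) (0, 27.0191) (0, 0) (21.8809, 0)]  |A|=400.2886
5. ⊥bis P2·P4 via (13.6,35.835): [(11.5463, 22.3303) (0, 27.0191) (0, 0) (21.8809, 0)]  |A|=400.2886
6. ⊥bis P2·P5 via (14.99,37.445): [(11.5463, 22.3303) (0, 27.0191) (0, 0) (21.8809, 0)]  |A|=400.2886
7. ⊥bis P2·P6 via (14.365,12.895): [(14.1345, 16.7378) (11.5463, 22.3303) (0, 27.0191) (0, 0) (15.1384, 0)]  |A|=343.8612
8. canonical 5-gon: [(14.1345, 16.7378) (11.5463, 22.3303) (0, 27.0191) (0, 0) (15.1384, 0)]
9. shoelace: 343.8612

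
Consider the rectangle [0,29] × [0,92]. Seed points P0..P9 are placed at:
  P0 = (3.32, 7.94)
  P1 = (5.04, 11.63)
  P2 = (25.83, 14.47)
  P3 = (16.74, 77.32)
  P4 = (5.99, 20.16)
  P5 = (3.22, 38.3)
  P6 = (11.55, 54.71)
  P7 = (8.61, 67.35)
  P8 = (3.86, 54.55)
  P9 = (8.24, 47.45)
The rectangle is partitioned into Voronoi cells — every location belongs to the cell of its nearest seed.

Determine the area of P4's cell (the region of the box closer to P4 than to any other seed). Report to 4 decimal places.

Area of P4's cell: 251.6049

1. box [0,29]×[0,92]: [(0, 0) (29, 0) (29, 92) (0, 92)]
2. ⊥bis P4·P0 via (4.655,14.05): [(0, 15.0671) (29, 8.7308) (29, 92) (0, 92)]  |A|=2322.9312
3. ⊥bis P4·P1 via (5.515,15.895): [(0, 16.5092) (29, 13.2794) (29, 92) (0, 92)]  |A|=2236.0645
4. ⊥bis P4·P2 via (15.91,17.315): [(0, 16.5092) (15.1936, 14.8171) (29, 62.9575) (29, 92) (0, 92)]  |A|=1893.1275
5. ⊥bis P4·P3 via (11.365,48.74): [(0, 50.8774) (0, 16.5092) (15.1936, 14.8171) (24.2287, 46.3207)]  |A|=663.3195
6. ⊥bis P4·P5 via (4.605,29.23): [(0, 28.5268) (0, 16.5092) (15.1936, 14.8171) (20.0014, 31.5811)]  |A|=251.6049
7. ⊥bis P4·P6 via (8.77,37.435): [(0, 28.5268) (0, 16.5092) (15.1936, 14.8171) (20.0014, 31.5811)]  |A|=251.6049
8. ⊥bis P4·P7 via (7.3,43.755): [(0, 28.5268) (0, 16.5092) (15.1936, 14.8171) (20.0014, 31.5811)]  |A|=251.6049
9. ⊥bis P4·P8 via (4.925,37.355): [(0, 28.5268) (0, 16.5092) (15.1936, 14.8171) (20.0014, 31.5811)]  |A|=251.6049
10. ⊥bis P4·P9 via (7.115,33.805): [(0, 28.5268) (0, 16.5092) (15.1936, 14.8171) (20.0014, 31.5811)]  |A|=251.6049
11. canonical 4-gon: [(0, 28.5268) (0, 16.5092) (15.1936, 14.8171) (20.0014, 31.5811)]
12. shoelace: 251.6049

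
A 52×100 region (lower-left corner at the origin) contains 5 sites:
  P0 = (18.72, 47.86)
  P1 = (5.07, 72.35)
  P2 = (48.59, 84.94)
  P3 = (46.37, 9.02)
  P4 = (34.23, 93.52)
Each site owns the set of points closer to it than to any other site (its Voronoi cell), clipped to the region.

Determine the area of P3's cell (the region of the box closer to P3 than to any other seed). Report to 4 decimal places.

1. box [0,52]×[0,100]: [(0, 0) (52, 0) (52, 100) (0, 100)]
2. ⊥bis P3·P0 via (32.545,28.44): [(0, 5.2714) (0, 0) (52, 0) (52, 42.2899)]  |A|=1236.5937
3. ⊥bis P3·P1 via (25.72,40.685): [(0, 5.2714) (0, 0) (52, 0) (52, 42.2899)]  |A|=1236.5937
4. ⊥bis P3·P2 via (47.48,46.98): [(0, 5.2714) (0, 0) (52, 0) (52, 42.2899)]  |A|=1236.5937
5. ⊥bis P3·P4 via (40.3,51.27): [(0, 5.2714) (0, 0) (52, 0) (52, 42.2899)]  |A|=1236.5937
6. canonical 4-gon: [(0, 5.2714) (0, 0) (52, 0) (52, 42.2899)]
7. shoelace: 1236.5937

Area of P3's cell: 1236.5937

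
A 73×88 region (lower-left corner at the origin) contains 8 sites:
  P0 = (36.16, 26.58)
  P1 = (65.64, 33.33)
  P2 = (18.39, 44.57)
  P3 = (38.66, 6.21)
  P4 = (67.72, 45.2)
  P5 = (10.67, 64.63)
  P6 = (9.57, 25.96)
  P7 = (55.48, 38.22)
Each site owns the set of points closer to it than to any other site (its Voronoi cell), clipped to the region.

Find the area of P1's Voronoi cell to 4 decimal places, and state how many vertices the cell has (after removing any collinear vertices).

1. box [0,73]×[0,88]: [(0, 0) (73, 0) (73, 88) (0, 88)]
2. ⊥bis P1·P0 via (50.9,29.955): [(57.7588, 0) (73, 0) (73, 88) (37.6095, 88)]  |A|=2227.7963
3. ⊥bis P1·P2 via (42.015,38.95): [(45.4929, 53.5701) (57.7588, 0) (73, 0) (73, 88) (53.6832, 88)]  |A|=1951.0886
4. ⊥bis P1·P3 via (52.15,19.77): [(45.4929, 53.5701) (53.5512, 18.376) (72.0226, 0) (73, 0) (73, 88) (53.6832, 88)]  |A|=1820.0325
5. ⊥bis P1·P4 via (66.68,39.265): [(48.0196, 42.5349) (53.5512, 18.376) (72.0226, 0) (73, 0) (73, 38.1575)]  |A|=669.6815
6. ⊥bis P1·P5 via (38.155,48.98): [(48.0196, 42.5349) (53.5512, 18.376) (72.0226, 0) (73, 0) (73, 38.1575)]  |A|=669.6815
7. ⊥bis P1·P6 via (37.605,29.645): [(48.0196, 42.5349) (53.5512, 18.376) (72.0226, 0) (73, 0) (73, 38.1575)]  |A|=669.6815
8. ⊥bis P1·P7 via (60.56,35.775): [(62.5851, 39.9826) (53.1111, 20.2983) (53.5512, 18.376) (72.0226, 0) (73, 0) (73, 38.1575)]  |A|=514.2356
9. canonical 6-gon: [(62.5851, 39.9826) (53.1111, 20.2983) (53.5512, 18.376) (72.0226, 0) (73, 0) (73, 38.1575)]
10. shoelace: 514.2356

Area of P1's cell: 514.2356 (6 vertices)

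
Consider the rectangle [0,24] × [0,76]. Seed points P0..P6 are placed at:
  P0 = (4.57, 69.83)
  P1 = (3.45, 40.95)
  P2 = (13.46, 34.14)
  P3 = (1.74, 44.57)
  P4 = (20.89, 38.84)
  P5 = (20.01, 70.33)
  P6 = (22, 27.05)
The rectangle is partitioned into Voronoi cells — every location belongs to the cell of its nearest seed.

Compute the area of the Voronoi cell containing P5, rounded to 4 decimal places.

Area of P5's cell: 246.0499

1. box [0,24]×[0,76]: [(0, 0) (24, 0) (24, 76) (0, 76)]
2. ⊥bis P5·P0 via (12.29,70.08): [(14.5594, 0) (24, 0) (24, 76) (12.0983, 76)]  |A|=811.0066
3. ⊥bis P5·P1 via (11.73,55.64): [(12.7767, 55.05) (24, 48.724) (24, 76) (12.0983, 76)]  |A|=277.7332
4. ⊥bis P5·P2 via (16.735,52.235): [(12.7767, 55.05) (18.261, 51.9588) (24, 50.9201) (24, 76) (12.0983, 76)]  |A|=271.4315
5. ⊥bis P5·P3 via (10.875,57.45): [(12.7419, 56.1259) (18.7395, 51.8722) (24, 50.9201) (24, 76) (12.0983, 76)]  |A|=267.7771
6. ⊥bis P5·P4 via (20.45,54.585): [(12.7419, 56.1259) (15.1244, 54.4362) (24, 54.6842) (24, 76) (12.0983, 76)]  |A|=246.0499
7. ⊥bis P5·P6 via (21.005,48.69): [(12.7419, 56.1259) (15.1244, 54.4362) (24, 54.6842) (24, 76) (12.0983, 76)]  |A|=246.0499
8. canonical 5-gon: [(12.7419, 56.1259) (15.1244, 54.4362) (24, 54.6842) (24, 76) (12.0983, 76)]
9. shoelace: 246.0499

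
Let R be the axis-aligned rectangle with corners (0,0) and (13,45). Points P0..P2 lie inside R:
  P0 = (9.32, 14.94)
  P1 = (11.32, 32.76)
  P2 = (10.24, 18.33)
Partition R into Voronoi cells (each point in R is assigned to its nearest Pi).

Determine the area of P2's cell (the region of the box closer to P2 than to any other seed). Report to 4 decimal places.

Area of P2's cell: 108.4224

1. box [0,13]×[0,45]: [(0, 0) (13, 0) (13, 45) (0, 45)]
2. ⊥bis P2·P0 via (9.78,16.635): [(0, 19.2892) (13, 15.7611) (13, 45) (0, 45)]  |A|=357.1731
3. ⊥bis P2·P1 via (10.78,25.545): [(0, 26.3518) (0, 19.2892) (13, 15.7611) (13, 25.3788)]  |A|=108.4224
4. canonical 4-gon: [(0, 26.3518) (0, 19.2892) (13, 15.7611) (13, 25.3788)]
5. shoelace: 108.4224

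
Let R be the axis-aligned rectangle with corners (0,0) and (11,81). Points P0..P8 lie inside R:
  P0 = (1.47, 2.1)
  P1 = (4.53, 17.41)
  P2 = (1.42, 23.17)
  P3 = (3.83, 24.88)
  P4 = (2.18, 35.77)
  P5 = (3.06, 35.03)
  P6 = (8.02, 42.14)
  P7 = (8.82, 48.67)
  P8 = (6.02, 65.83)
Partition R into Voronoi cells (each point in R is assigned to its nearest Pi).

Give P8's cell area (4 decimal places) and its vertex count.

Area of P8's cell: 264.6962 (4 vertices)

1. box [0,11]×[0,81]: [(0, 0) (11, 0) (11, 81) (0, 81)]
2. ⊥bis P8·P0 via (3.745,33.965): [(0, 34.2324) (11, 33.447) (11, 81) (0, 81)]  |A|=518.7633
3. ⊥bis P8·P1 via (5.275,41.62): [(0, 41.7823) (11, 41.4438) (11, 81) (0, 81)]  |A|=433.2562
4. ⊥bis P8·P2 via (3.72,44.5): [(0, 44.9011) (11, 43.715) (11, 81) (0, 81)]  |A|=403.6113
5. ⊥bis P8·P3 via (4.925,45.355): [(0, 45.6184) (11, 45.0301) (11, 81) (0, 81)]  |A|=392.4333
6. ⊥bis P8·P4 via (4.1,50.8): [(0, 51.3238) (11, 49.9186) (11, 81) (0, 81)]  |A|=334.1673
7. ⊥bis P8·P5 via (4.54,50.43): [(0, 51.3238) (11, 49.9186) (11, 81) (0, 81)]  |A|=334.1673
8. ⊥bis P8·P6 via (7.02,53.985): [(0, 53.3923) (11, 54.321) (11, 81) (0, 81)]  |A|=298.5766
9. ⊥bis P8·P7 via (7.42,57.25): [(0, 56.0393) (11, 57.8341) (11, 81) (0, 81)]  |A|=264.6962
10. canonical 4-gon: [(0, 56.0393) (11, 57.8341) (11, 81) (0, 81)]
11. shoelace: 264.6962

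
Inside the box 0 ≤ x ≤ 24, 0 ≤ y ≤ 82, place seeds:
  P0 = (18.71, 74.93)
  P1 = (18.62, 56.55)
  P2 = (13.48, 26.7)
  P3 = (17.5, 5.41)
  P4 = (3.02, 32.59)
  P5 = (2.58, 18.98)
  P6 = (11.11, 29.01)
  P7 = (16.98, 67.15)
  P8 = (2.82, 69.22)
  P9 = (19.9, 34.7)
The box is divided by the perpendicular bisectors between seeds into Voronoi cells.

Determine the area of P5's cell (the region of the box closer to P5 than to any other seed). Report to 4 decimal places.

Area of P5's cell: 190.6637

1. box [0,24]×[0,82]: [(0, 0) (24, 0) (24, 82) (0, 82)]
2. ⊥bis P5·P0 via (10.645,46.955): [(0, 50.0239) (0, 0) (24, 0) (24, 43.1048)]  |A|=1117.5447
3. ⊥bis P5·P1 via (10.6,37.765): [(0, 42.2905) (0, 0) (24, 0) (24, 32.0441)]  |A|=892.0149
4. ⊥bis P5·P2 via (8.03,22.84): [(0, 34.1777) (0, 0) (24, 0) (24, 0.2917)]  |A|=413.6325
5. ⊥bis P5·P3 via (10.04,12.195): [(13.1486, 15.6129) (0, 34.1777) (0, 1.1562)]  |A|=217.094
6. ⊥bis P5·P4 via (2.8,25.785): [(13.1486, 15.6129) (6.0179, 25.681) (0, 25.8755) (0, 1.1562)]  |A|=192.1134
7. ⊥bis P5·P6 via (6.845,23.995): [(13.1486, 15.6129) (7.7678, 23.2102) (4.8169, 25.7198) (0, 25.8755) (0, 1.1562)]  |A|=190.6637
8. ⊥bis P5·P7 via (9.78,43.065): [(13.1486, 15.6129) (7.7678, 23.2102) (4.8169, 25.7198) (0, 25.8755) (0, 1.1562)]  |A|=190.6637
9. ⊥bis P5·P8 via (2.7,44.1): [(13.1486, 15.6129) (7.7678, 23.2102) (4.8169, 25.7198) (0, 25.8755) (0, 1.1562)]  |A|=190.6637
10. ⊥bis P5·P9 via (11.24,26.84): [(13.1486, 15.6129) (7.7678, 23.2102) (4.8169, 25.7198) (0, 25.8755) (0, 1.1562)]  |A|=190.6637
11. canonical 5-gon: [(13.1486, 15.6129) (7.7678, 23.2102) (4.8169, 25.7198) (0, 25.8755) (0, 1.1562)]
12. shoelace: 190.6637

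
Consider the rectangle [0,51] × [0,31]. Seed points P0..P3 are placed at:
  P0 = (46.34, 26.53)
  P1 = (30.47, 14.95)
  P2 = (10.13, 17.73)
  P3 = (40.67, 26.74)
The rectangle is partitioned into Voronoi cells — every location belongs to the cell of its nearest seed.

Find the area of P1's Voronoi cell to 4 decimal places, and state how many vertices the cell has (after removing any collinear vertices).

Area of P1's cell: 620.0139 (6 vertices)

1. box [0,51]×[0,31]: [(0, 0) (51, 0) (51, 31) (0, 31)]
2. ⊥bis P1·P0 via (38.405,20.74): [(0, 0) (51, 0) (51, 3.479) (30.9185, 31) (0, 31)]  |A|=1304.6682
3. ⊥bis P1·P2 via (20.3,16.34): [(18.0667, 0) (51, 0) (51, 3.479) (30.9185, 31) (22.3037, 31)]  |A|=678.9273
4. ⊥bis P1·P3 via (35.57,20.845): [(18.0667, 0) (51, 0) (51, 3.479) (43.0509, 14.373) (23.832, 31) (22.3037, 31)]  |A|=620.0139
5. canonical 6-gon: [(18.0667, 0) (51, 0) (51, 3.479) (43.0509, 14.373) (23.832, 31) (22.3037, 31)]
6. shoelace: 620.0139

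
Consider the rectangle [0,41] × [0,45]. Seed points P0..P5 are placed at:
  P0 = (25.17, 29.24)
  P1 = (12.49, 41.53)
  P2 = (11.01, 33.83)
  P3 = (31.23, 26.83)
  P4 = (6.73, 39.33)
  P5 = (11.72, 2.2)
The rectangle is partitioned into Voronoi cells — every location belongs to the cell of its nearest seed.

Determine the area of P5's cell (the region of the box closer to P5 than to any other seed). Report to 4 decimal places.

Area of P5's cell: 503.7889

1. box [0,41]×[0,45]: [(0, 0) (41, 0) (41, 45) (0, 45)]
2. ⊥bis P5·P0 via (18.445,15.72): [(0, 24.8948) (0, 0) (41, 0) (41, 4.5009)]  |A|=602.6106
3. ⊥bis P5·P1 via (12.105,21.865): [(5.8446, 21.9876) (0, 22.102) (0, 0) (41, 0) (41, 4.5009)]  |A|=594.4493
4. ⊥bis P5·P2 via (11.365,18.015): [(13.7246, 18.068) (0, 17.7599) (0, 0) (41, 0) (41, 4.5009)]  |A|=553.649
5. ⊥bis P5·P3 via (21.475,14.515): [(22.5003, 13.7029) (13.7246, 18.068) (0, 17.7599) (0, 0) (39.7992, 0)]  |A|=503.7889
6. ⊥bis P5·P4 via (9.225,20.765): [(22.5003, 13.7029) (13.7246, 18.068) (0, 17.7599) (0, 0) (39.7992, 0)]  |A|=503.7889
7. canonical 5-gon: [(22.5003, 13.7029) (13.7246, 18.068) (0, 17.7599) (0, 0) (39.7992, 0)]
8. shoelace: 503.7889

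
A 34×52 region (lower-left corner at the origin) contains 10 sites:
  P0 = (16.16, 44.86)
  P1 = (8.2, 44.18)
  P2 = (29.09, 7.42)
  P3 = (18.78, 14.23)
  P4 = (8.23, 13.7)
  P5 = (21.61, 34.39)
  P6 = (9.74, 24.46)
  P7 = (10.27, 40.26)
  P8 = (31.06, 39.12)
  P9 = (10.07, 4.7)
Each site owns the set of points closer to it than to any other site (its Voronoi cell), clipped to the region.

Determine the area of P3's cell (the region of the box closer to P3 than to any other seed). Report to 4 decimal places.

1. box [0,34]×[0,52]: [(0, 0) (34, 0) (34, 52) (0, 52)]
2. ⊥bis P3·P0 via (17.47,29.545): [(0, 28.0507) (0, 0) (34, 0) (34, 30.9589)]  |A|=1003.1631
3. ⊥bis P3·P1 via (13.49,29.205): [(13.4884, 29.2044) (0, 24.4396) (0, 0) (34, 0) (34, 30.9589)]  |A|=978.8093
4. ⊥bis P3·P2 via (23.935,10.825): [(13.4884, 29.2044) (0, 24.4396) (0, 0) (16.7848, 0) (34, 26.0629) (34, 30.9589)]  |A|=754.4706
5. ⊥bis P3·P4 via (13.505,13.965): [(13.4884, 29.2044) (12.7525, 28.9445) (14.2066, 0) (16.7848, 0) (34, 26.0629) (34, 30.9589)]  |A|=393.0374
6. ⊥bis P3·P5 via (20.195,24.31): [(12.9341, 25.3293) (14.2066, 0) (16.7848, 0) (31.769, 22.6853)]  |A|=266.0993
7. ⊥bis P3·P6 via (14.26,19.345): [(19.922, 24.3483) (13.2783, 18.4775) (14.2066, 0) (16.7848, 0) (31.769, 22.6853)]  |A|=242.3285
8. ⊥bis P3·P7 via (14.525,27.245): [(19.922, 24.3483) (13.2783, 18.4775) (14.2066, 0) (16.7848, 0) (31.769, 22.6853)]  |A|=242.3285
9. ⊥bis P3·P8 via (24.92,26.675): [(19.922, 24.3483) (13.2783, 18.4775) (14.2066, 0) (16.7848, 0) (31.769, 22.6853)]  |A|=242.3285
10. ⊥bis P3·P9 via (14.425,9.465): [(19.922, 24.3483) (13.2783, 18.4775) (13.6977, 10.1297) (19.7949, 4.5571) (31.769, 22.6853)]  |A|=206.9899
11. canonical 5-gon: [(19.922, 24.3483) (13.2783, 18.4775) (13.6977, 10.1297) (19.7949, 4.5571) (31.769, 22.6853)]
12. shoelace: 206.9899

Area of P3's cell: 206.9899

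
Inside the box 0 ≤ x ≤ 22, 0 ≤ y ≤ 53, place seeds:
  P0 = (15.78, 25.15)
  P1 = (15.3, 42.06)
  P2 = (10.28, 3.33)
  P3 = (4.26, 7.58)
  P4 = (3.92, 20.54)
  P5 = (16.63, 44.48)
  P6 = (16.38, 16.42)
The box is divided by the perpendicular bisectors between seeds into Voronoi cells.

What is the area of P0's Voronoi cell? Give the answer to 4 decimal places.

1. box [0,22]×[0,53]: [(0, 0) (22, 0) (22, 53) (0, 53)]
2. ⊥bis P0·P1 via (15.54,33.605): [(0, 33.1639) (0, 0) (22, 0) (22, 33.7884)]  |A|=736.4748
3. ⊥bis P0·P2 via (13.03,14.24): [(0, 33.1639) (0, 17.5244) (22, 11.979) (22, 33.7884)]  |A|=411.9377
4. ⊥bis P0·P3 via (10.02,16.365): [(0, 33.1639) (0, 22.9347) (13.4053, 14.1454) (22, 11.979) (22, 33.7884)]  |A|=375.674
5. ⊥bis P0·P4 via (9.85,22.845): [(5.7753, 33.3278) (13.1721, 14.2983) (13.4053, 14.1454) (22, 11.979) (22, 33.7884)]  |A|=252.7471
6. ⊥bis P0·P5 via (16.205,34.815): [(5.7753, 33.3278) (13.1721, 14.2983) (13.4053, 14.1454) (22, 11.979) (22, 33.7884)]  |A|=252.7471
7. ⊥bis P0·P6 via (16.08,20.785): [(5.7753, 33.3278) (10.792, 20.4216) (22, 21.1919) (22, 33.7884)]  |A|=176.4461
8. canonical 4-gon: [(5.7753, 33.3278) (10.792, 20.4216) (22, 21.1919) (22, 33.7884)]
9. shoelace: 176.4461

Area of P0's cell: 176.4461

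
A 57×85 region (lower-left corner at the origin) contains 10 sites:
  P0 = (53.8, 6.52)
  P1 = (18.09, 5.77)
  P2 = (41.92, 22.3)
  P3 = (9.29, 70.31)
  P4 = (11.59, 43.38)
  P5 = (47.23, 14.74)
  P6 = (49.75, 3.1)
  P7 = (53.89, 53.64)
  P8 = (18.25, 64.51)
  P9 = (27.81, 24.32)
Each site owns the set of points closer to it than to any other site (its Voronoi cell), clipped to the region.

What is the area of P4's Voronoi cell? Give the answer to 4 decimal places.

1. box [0,57]×[0,85]: [(0, 0) (57, 0) (57, 85) (0, 85)]
2. ⊥bis P4·P0 via (32.695,24.95): [(0, 0) (10.9073, 0) (57, 52.7827) (57, 85) (0, 85)]  |A|=3628.5521
3. ⊥bis P4·P1 via (14.84,24.575): [(0, 22.0103) (35.483, 28.1427) (57, 52.7827) (57, 85) (0, 85)]  |A|=3084.5764
4. ⊥bis P4·P2 via (26.755,32.84): [(0, 22.0103) (21.853, 25.787) (57, 76.3566) (57, 85) (0, 85)]  |A|=2527.722
5. ⊥bis P4·P3 via (10.44,56.845): [(0, 55.9534) (0, 22.0103) (21.853, 25.787) (45.5214, 59.8412)]  |A|=1099.9669
6. ⊥bis P4·P5 via (29.41,29.06): [(0, 55.9534) (0, 22.0103) (21.853, 25.787) (45.5214, 59.8412)]  |A|=1099.9669
7. ⊥bis P4·P6 via (30.67,23.24): [(0, 55.9534) (0, 22.0103) (21.853, 25.787) (45.5214, 59.8412)]  |A|=1099.9669
8. ⊥bis P4·P7 via (32.74,48.51): [(30.3068, 58.5418) (0, 55.9534) (0, 22.0103) (21.853, 25.787) (34.0092, 43.2774)]  |A|=981.4403
9. ⊥bis P4·P8 via (14.92,53.945): [(32.7877, 48.3132) (6.7257, 56.5278) (0, 55.9534) (0, 22.0103) (21.853, 25.787) (34.0092, 43.2774)]  |A|=858.3424
10. ⊥bis P4·P9 via (19.7,33.85): [(33.4564, 45.5566) (32.7877, 48.3132) (6.7257, 56.5278) (0, 55.9534) (0, 22.0103) (7.262, 23.2653)]  |A|=710.0554
11. canonical 6-gon: [(33.4564, 45.5566) (32.7877, 48.3132) (6.7257, 56.5278) (0, 55.9534) (0, 22.0103) (7.262, 23.2653)]
12. shoelace: 710.0554

Area of P4's cell: 710.0554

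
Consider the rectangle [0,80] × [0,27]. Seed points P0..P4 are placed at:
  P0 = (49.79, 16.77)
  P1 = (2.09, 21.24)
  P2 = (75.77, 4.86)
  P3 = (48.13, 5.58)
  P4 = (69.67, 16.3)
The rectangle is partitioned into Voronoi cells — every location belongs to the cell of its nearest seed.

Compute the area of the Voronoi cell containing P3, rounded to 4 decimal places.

Area of P3's cell: 466.0300

1. box [0,80]×[0,27]: [(0, 0) (80, 0) (80, 27) (0, 27)]
2. ⊥bis P3·P0 via (48.96,11.175): [(0, 18.4381) (0, 0) (80, 0) (80, 6.5703)]  |A|=1000.3349
3. ⊥bis P3·P1 via (25.11,13.41): [(25.5319, 14.6505) (20.5487, 0) (80, 0) (80, 6.5703)]  |A|=614.4309
4. ⊥bis P3·P2 via (61.95,5.22): [(62.0545, 9.2325) (25.5319, 14.6505) (20.5487, 0) (61.814, 0)]  |A|=471.5264
5. ⊥bis P3·P4 via (58.9,10.94): [(61.9399, 4.8319) (59.5661, 9.6016) (25.5319, 14.6505) (20.5487, 0) (61.814, 0)]  |A|=466.03
6. canonical 5-gon: [(61.9399, 4.8319) (59.5661, 9.6016) (25.5319, 14.6505) (20.5487, 0) (61.814, 0)]
7. shoelace: 466.03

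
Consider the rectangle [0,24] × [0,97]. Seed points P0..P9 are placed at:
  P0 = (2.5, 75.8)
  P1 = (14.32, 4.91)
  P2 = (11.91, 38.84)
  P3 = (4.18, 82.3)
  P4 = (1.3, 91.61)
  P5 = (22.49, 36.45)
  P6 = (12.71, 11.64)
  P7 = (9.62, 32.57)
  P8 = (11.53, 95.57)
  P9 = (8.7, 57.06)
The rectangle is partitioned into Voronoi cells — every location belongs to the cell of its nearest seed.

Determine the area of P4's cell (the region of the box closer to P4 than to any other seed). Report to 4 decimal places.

Area of P4's cell: 66.4856

1. box [0,24]×[0,97]: [(0, 0) (24, 0) (24, 97) (0, 97)]
2. ⊥bis P4·P0 via (1.9,83.705): [(0, 83.5608) (24, 85.3824) (24, 97) (0, 97)]  |A|=300.6815
3. ⊥bis P4·P1 via (7.81,48.26): [(0, 83.5608) (24, 85.3824) (24, 97) (0, 97)]  |A|=300.6815
4. ⊥bis P4·P2 via (6.605,65.225): [(0, 83.5608) (24, 85.3824) (24, 97) (0, 97)]  |A|=300.6815
5. ⊥bis P4·P3 via (2.74,86.955): [(0, 86.1074) (24, 93.5317) (24, 97) (0, 97)]  |A|=172.3312
6. ⊥bis P4·P5 via (11.895,64.03): [(0, 86.1074) (24, 93.5317) (24, 97) (0, 97)]  |A|=172.3312
7. ⊥bis P4·P6 via (7.005,51.625): [(0, 86.1074) (24, 93.5317) (24, 97) (0, 97)]  |A|=172.3312
8. ⊥bis P4·P7 via (5.46,62.09): [(0, 86.1074) (24, 93.5317) (24, 97) (0, 97)]  |A|=172.3312
9. ⊥bis P4·P8 via (6.415,93.59): [(0, 86.1074) (8.3157, 88.6798) (5.095, 97) (0, 97)]  |A|=66.4856
10. ⊥bis P4·P9 via (5,74.335): [(0, 86.1074) (8.3157, 88.6798) (5.095, 97) (0, 97)]  |A|=66.4856
11. canonical 4-gon: [(0, 86.1074) (8.3157, 88.6798) (5.095, 97) (0, 97)]
12. shoelace: 66.4856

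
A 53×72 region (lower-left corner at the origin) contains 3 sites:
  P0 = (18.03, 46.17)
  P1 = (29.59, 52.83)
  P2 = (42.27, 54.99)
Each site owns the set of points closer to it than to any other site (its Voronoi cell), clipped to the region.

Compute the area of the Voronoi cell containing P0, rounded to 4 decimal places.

Area of P0's cell: 2240.7616

1. box [0,53]×[0,72]: [(0, 0) (53, 0) (53, 72) (0, 72)]
2. ⊥bis P0·P1 via (23.81,49.5): [(0, 0) (52.3282, 0) (10.8472, 72) (0, 72)]  |A|=2274.3131
3. ⊥bis P0·P2 via (30.15,50.58): [(0, 0) (48.5541, 0) (42.0846, 17.7801) (10.8472, 72) (0, 72)]  |A|=2240.7616
4. canonical 5-gon: [(0, 0) (48.5541, 0) (42.0846, 17.7801) (10.8472, 72) (0, 72)]
5. shoelace: 2240.7616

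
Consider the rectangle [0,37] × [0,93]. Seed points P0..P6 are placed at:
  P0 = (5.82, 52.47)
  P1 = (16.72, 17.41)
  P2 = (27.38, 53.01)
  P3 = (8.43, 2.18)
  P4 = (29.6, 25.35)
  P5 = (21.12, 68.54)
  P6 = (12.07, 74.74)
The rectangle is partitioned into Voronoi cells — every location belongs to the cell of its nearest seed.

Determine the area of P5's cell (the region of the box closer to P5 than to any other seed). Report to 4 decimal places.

Area of P5's cell: 521.5808

1. box [0,37]×[0,93]: [(0, 0) (37, 0) (37, 93) (0, 93)]
2. ⊥bis P5·P0 via (13.47,60.505): [(0, 73.3296) (37, 38.1024) (37, 93) (0, 93)]  |A|=1379.5075
3. ⊥bis P5·P1 via (18.92,42.975): [(0, 73.3296) (33.1703, 41.7487) (37, 41.4191) (37, 93) (0, 93)]  |A|=1373.1565
4. ⊥bis P5·P2 via (24.25,60.775): [(0, 73.3296) (16.4772, 57.6419) (37, 65.9144) (37, 93) (0, 93)]  |A|=1094.1182
5. ⊥bis P5·P3 via (14.775,35.36): [(0, 73.3296) (16.4772, 57.6419) (37, 65.9144) (37, 93) (0, 93)]  |A|=1094.1182
6. ⊥bis P5·P4 via (25.36,46.945): [(0, 73.3296) (16.4772, 57.6419) (37, 65.9144) (37, 93) (0, 93)]  |A|=1094.1182
7. ⊥bis P5·P6 via (16.595,71.64): [(10.7444, 63.1) (16.4772, 57.6419) (37, 65.9144) (37, 93) (31.2284, 93)]  |A|=521.5808
8. canonical 5-gon: [(10.7444, 63.1) (16.4772, 57.6419) (37, 65.9144) (37, 93) (31.2284, 93)]
9. shoelace: 521.5808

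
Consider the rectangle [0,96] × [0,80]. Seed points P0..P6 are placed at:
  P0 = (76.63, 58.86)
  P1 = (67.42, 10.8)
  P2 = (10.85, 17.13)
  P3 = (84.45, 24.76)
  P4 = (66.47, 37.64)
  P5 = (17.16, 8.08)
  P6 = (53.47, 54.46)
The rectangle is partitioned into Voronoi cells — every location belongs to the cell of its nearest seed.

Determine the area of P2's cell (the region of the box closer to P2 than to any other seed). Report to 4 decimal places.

1. box [0,96]×[0,80]: [(0, 0) (96, 0) (96, 80) (0, 80)]
2. ⊥bis P2·P0 via (43.74,37.995): [(0, 0) (67.8435, 0) (17.0926, 80) (0, 80)]  |A|=3397.4443
3. ⊥bis P2·P1 via (39.135,13.965): [(0, 0) (37.5724, 0) (42.1112, 40.5625) (17.0926, 80) (0, 80)]  |A|=2783.506
4. ⊥bis P2·P3 via (47.65,20.945): [(0, 0) (37.5724, 0) (42.1112, 40.5625) (17.0926, 80) (0, 80)]  |A|=2783.506
5. ⊥bis P2·P4 via (38.66,27.385): [(0, 0) (37.5724, 0) (40.1765, 23.2725) (22.2643, 71.8477) (17.0926, 80) (0, 80)]  |A|=2581.6658
6. ⊥bis P2·P5 via (14.005,12.605): [(0, 2.8402) (37.953, 29.3024) (22.2643, 71.8477) (17.0926, 80) (0, 80)]  |A|=1943.5638
7. ⊥bis P2·P6 via (32.16,35.795): [(0, 72.5124) (0, 2.8402) (37.887, 29.2564)]  |A|=1319.835
8. canonical 3-gon: [(0, 72.5124) (0, 2.8402) (37.887, 29.2564)]
9. shoelace: 1319.835

Area of P2's cell: 1319.8350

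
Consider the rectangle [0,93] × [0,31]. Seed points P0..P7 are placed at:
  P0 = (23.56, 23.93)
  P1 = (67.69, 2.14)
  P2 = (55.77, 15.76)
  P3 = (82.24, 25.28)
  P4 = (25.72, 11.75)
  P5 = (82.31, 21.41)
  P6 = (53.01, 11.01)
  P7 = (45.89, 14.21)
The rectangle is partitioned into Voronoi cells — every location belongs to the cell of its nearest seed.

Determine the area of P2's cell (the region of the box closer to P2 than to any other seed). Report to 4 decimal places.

Area of P2's cell: 341.8065

1. box [0,93]×[0,31]: [(0, 0) (93, 0) (93, 31) (0, 31)]
2. ⊥bis P2·P0 via (39.665,19.845): [(34.6314, 0) (93, 0) (93, 31) (42.4944, 31)]  |A|=1687.5501
3. ⊥bis P2·P1 via (61.73,8.95): [(34.6314, 0) (51.5036, 0) (86.9247, 31) (42.4944, 31)]  |A|=950.1886
4. ⊥bis P2·P3 via (69.005,20.52): [(34.6314, 0) (51.5036, 0) (70.4283, 16.5626) (65.2358, 31) (42.4944, 31)]  |A|=793.6231
5. ⊥bis P2·P4 via (40.745,13.755): [(39.8402, 20.5356) (42.5805, 0) (51.5036, 0) (70.4283, 16.5626) (65.2358, 31) (42.4944, 31)]  |A|=712.0026
6. ⊥bis P2·P5 via (69.04,18.585): [(39.8402, 20.5356) (42.5805, 0) (51.5036, 0) (69.621, 15.856) (68.0813, 23.0883) (65.2358, 31) (42.4944, 31)]  |A|=708.5393
7. ⊥bis P2·P6 via (54.39,13.385): [(40.1284, 21.6718) (61.8468, 9.0522) (69.621, 15.856) (68.0813, 23.0883) (65.2358, 31) (42.4944, 31)]  |A|=443.7711
8. ⊥bis P2·P7 via (50.83,14.985): [(50.7491, 15.5005) (61.8468, 9.0522) (69.621, 15.856) (68.0813, 23.0883) (65.2358, 31) (48.3175, 31)]  |A|=341.8065
9. canonical 6-gon: [(50.7491, 15.5005) (61.8468, 9.0522) (69.621, 15.856) (68.0813, 23.0883) (65.2358, 31) (48.3175, 31)]
10. shoelace: 341.8065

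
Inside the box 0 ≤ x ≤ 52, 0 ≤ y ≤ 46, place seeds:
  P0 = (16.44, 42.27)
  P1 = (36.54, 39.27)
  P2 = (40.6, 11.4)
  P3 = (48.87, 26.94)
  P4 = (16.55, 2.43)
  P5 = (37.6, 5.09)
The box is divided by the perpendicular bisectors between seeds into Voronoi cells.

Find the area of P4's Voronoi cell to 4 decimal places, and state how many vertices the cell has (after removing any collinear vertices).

1. box [0,52]×[0,46]: [(0, 0) (52, 0) (52, 46) (0, 46)]
2. ⊥bis P4·P0 via (16.495,22.35): [(0, 22.3045) (0, 0) (52, 0) (52, 22.448)]  |A|=1163.5647
3. ⊥bis P4·P1 via (26.545,20.85): [(23.7437, 22.37) (0, 22.3045) (0, 0) (52, 0) (52, 7.0377)]  |A|=945.8453
4. ⊥bis P4·P2 via (28.575,6.915): [(22.8117, 22.3674) (0, 22.3045) (0, 0) (31.1541, 0)]  |A|=602.8196
5. ⊥bis P4·P3 via (32.71,14.685): [(22.8117, 22.3674) (0, 22.3045) (0, 0) (31.1541, 0)]  |A|=602.8196
6. ⊥bis P4·P5 via (27.075,3.76): [(25.7034, 14.6142) (22.8117, 22.3674) (0, 22.3045) (0, 0) (27.5501, 0)]  |A|=576.485
7. canonical 5-gon: [(25.7034, 14.6142) (22.8117, 22.3674) (0, 22.3045) (0, 0) (27.5501, 0)]
8. shoelace: 576.485

Area of P4's cell: 576.4850 (5 vertices)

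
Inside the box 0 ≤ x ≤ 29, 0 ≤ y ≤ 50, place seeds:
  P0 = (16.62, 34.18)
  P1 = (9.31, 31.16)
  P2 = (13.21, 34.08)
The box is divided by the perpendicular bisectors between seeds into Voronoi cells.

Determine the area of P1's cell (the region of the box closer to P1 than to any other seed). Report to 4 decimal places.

Area of P1's cell: 723.6250

1. box [0,29]×[0,50]: [(0, 0) (29, 0) (29, 50) (0, 50)]
2. ⊥bis P1·P0 via (12.965,32.67): [(0, 0) (26.462, 0) (5.8054, 50) (0, 50)]  |A|=806.6864
3. ⊥bis P1·P2 via (11.26,32.62): [(0, 47.659) (0, 0) (26.462, 0) (15.1101, 27.4778)]  |A|=723.625
4. canonical 4-gon: [(0, 47.659) (0, 0) (26.462, 0) (15.1101, 27.4778)]
5. shoelace: 723.625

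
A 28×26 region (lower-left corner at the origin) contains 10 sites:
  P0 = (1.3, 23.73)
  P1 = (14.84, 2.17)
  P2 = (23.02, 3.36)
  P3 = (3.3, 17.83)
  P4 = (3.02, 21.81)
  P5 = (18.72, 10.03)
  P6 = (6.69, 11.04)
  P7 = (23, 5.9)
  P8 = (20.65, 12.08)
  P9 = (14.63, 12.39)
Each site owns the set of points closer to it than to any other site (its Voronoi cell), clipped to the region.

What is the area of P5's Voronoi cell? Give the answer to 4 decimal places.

Area of P5's cell: 28.9386

1. box [0,28]×[0,26]: [(0, 0) (28, 0) (28, 26) (0, 26)]
2. ⊥bis P5·P0 via (10.01,16.88): [(0, 4.152) (0, 0) (28, 0) (28, 26) (17.1824, 26)]  |A|=540.2986
3. ⊥bis P5·P1 via (16.78,6.1): [(5.7962, 11.522) (28, 0.5614) (28, 26) (17.1824, 26)]  |A|=360.7251
4. ⊥bis P5·P2 via (20.87,6.695): [(5.7962, 11.522) (18.5736, 5.2146) (28, 11.2916) (28, 26) (17.1824, 26)]  |A|=310.1519
5. ⊥bis P5·P3 via (11.01,13.93): [(16.9947, 25.7612) (8.9936, 9.9437) (18.5736, 5.2146) (28, 11.2916) (28, 26) (17.1824, 26)]  |A|=278.5504
6. ⊥bis P5·P4 via (10.87,15.92): [(14.389, 20.61) (8.9936, 9.9437) (18.5736, 5.2146) (28, 11.2916) (28, 26) (18.4332, 26)]  |A|=275.007
7. ⊥bis P5·P6 via (12.705,10.535): [(14.389, 20.61) (13.3841, 18.6234) (12.5096, 8.208) (18.5736, 5.2146) (28, 11.2916) (28, 26) (18.4332, 26)]  |A|=255.9376
8. ⊥bis P5·P7 via (20.86,7.965): [(14.389, 20.61) (13.3841, 18.6234) (12.5096, 8.208) (18.3246, 5.3375) (28, 15.3643) (28, 26) (18.4332, 26)]  |A|=234.8987
9. ⊥bis P5·P8 via (19.685,11.055): [(13.2568, 17.107) (12.5096, 8.208) (18.3246, 5.3375) (21.863, 9.0045)]  |A|=57.0602
10. ⊥bis P5·P9 via (16.675,11.21): [(17.6766, 12.9458) (14.4034, 7.2732) (18.3246, 5.3375) (21.863, 9.0045)]  |A|=28.9386
11. canonical 4-gon: [(17.6766, 12.9458) (14.4034, 7.2732) (18.3246, 5.3375) (21.863, 9.0045)]
12. shoelace: 28.9386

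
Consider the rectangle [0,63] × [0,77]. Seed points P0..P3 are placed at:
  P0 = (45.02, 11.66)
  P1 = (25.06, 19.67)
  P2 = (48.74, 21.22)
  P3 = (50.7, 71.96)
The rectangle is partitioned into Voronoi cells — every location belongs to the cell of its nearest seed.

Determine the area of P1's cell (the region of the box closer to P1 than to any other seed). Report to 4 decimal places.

Area of P1's cell: 1936.8520

1. box [0,63]×[0,77]: [(0, 0) (63, 0) (63, 77) (0, 77)]
2. ⊥bis P1·P0 via (35.04,15.665): [(0, 0) (28.7536, 0) (59.6539, 77) (0, 77)]  |A|=3403.6884
3. ⊥bis P1·P2 via (36.9,20.445): [(0, 0) (28.7536, 0) (36.9082, 20.3203) (33.1981, 77) (0, 77)]  |A|=2653.9354
4. ⊥bis P1·P3 via (37.88,45.815): [(0, 64.3892) (0, 0) (28.7536, 0) (36.9082, 20.3203) (35.1518, 47.1527)]  |A|=1936.852
5. canonical 5-gon: [(0, 64.3892) (0, 0) (28.7536, 0) (36.9082, 20.3203) (35.1518, 47.1527)]
6. shoelace: 1936.852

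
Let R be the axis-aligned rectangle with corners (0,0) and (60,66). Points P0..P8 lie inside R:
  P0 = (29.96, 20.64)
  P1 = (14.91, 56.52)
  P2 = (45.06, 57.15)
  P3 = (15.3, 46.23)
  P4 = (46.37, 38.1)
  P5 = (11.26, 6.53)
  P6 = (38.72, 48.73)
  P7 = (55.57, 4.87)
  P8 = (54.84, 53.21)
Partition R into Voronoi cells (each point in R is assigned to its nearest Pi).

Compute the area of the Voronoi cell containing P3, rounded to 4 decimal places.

Area of P3's cell: 590.7355

1. box [0,60]×[0,66]: [(0, 0) (60, 0) (60, 66) (0, 66)]
2. ⊥bis P3·P0 via (22.63,33.435): [(0, 20.4707) (60, 54.8435) (60, 66) (0, 66)]  |A|=1700.5725
3. ⊥bis P3·P1 via (15.105,51.375): [(0, 50.8025) (0, 20.4707) (56.6971, 52.9514)]  |A|=859.8625
4. ⊥bis P3·P2 via (30.18,51.69): [(30.0872, 51.9428) (0, 50.8025) (0, 20.4707) (34.4035, 40.1798)]  |A|=701.1793
5. ⊥bis P3·P4 via (30.835,42.165): [(32.0172, 46.6831) (30.0872, 51.9428) (0, 50.8025) (0, 20.4707) (29.5947, 37.4249)]  |A|=682.2559
6. ⊥bis P3·P5 via (13.28,26.38): [(32.0172, 46.6831) (30.0872, 51.9428) (0, 50.8025) (0, 27.7314) (10.7623, 26.6362) (29.5947, 37.4249)]  |A|=643.1851
7. ⊥bis P3·P6 via (27.01,47.48): [(26.5479, 51.8087) (0, 50.8025) (0, 27.7314) (10.7623, 26.6362) (28.1704, 36.609)]  |A|=590.7355
8. ⊥bis P3·P7 via (35.435,25.55): [(26.5479, 51.8087) (0, 50.8025) (0, 27.7314) (10.7623, 26.6362) (28.1704, 36.609)]  |A|=590.7355
9. ⊥bis P3·P8 via (35.07,49.72): [(26.5479, 51.8087) (0, 50.8025) (0, 27.7314) (10.7623, 26.6362) (28.1704, 36.609)]  |A|=590.7355
10. canonical 5-gon: [(26.5479, 51.8087) (0, 50.8025) (0, 27.7314) (10.7623, 26.6362) (28.1704, 36.609)]
11. shoelace: 590.7355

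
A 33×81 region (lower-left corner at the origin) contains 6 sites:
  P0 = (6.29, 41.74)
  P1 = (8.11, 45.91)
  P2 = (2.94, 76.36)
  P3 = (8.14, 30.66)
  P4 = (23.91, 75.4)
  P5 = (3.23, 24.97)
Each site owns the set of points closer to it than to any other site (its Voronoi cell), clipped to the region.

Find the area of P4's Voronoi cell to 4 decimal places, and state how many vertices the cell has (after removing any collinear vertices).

1. box [0,33]×[0,81]: [(0, 0) (33, 0) (33, 81) (0, 81)]
2. ⊥bis P4·P0 via (15.1,58.57): [(0, 66.4744) (33, 49.1999) (33, 81) (0, 81)]  |A|=764.3743
3. ⊥bis P4·P1 via (16.01,60.655): [(0, 69.2328) (33, 51.5522) (33, 81) (0, 81)]  |A|=680.0485
4. ⊥bis P4·P2 via (13.425,75.88): [(12.8066, 62.3713) (33, 51.5522) (33, 81) (13.6594, 81)]  |A|=477.4712
5. ⊥bis P4·P3 via (16.025,53.03): [(12.8066, 62.3713) (33, 51.5522) (33, 81) (13.6594, 81)]  |A|=477.4712
6. ⊥bis P4·P5 via (13.57,50.185): [(12.8066, 62.3713) (33, 51.5522) (33, 81) (13.6594, 81)]  |A|=477.4712
7. canonical 4-gon: [(12.8066, 62.3713) (33, 51.5522) (33, 81) (13.6594, 81)]
8. shoelace: 477.4712

Area of P4's cell: 477.4712 (4 vertices)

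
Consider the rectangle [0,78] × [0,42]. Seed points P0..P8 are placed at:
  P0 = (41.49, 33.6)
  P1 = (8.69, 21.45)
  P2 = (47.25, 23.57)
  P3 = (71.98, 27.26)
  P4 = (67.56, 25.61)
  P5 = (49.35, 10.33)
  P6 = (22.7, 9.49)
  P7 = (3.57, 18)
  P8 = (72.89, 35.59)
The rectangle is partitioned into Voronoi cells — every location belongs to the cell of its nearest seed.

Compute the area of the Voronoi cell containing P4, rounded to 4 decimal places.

Area of P4's cell: 395.3974

1. box [0,78]×[0,42]: [(0, 0) (78, 0) (78, 42) (0, 42)]
2. ⊥bis P4·P0 via (54.525,29.605): [(45.4516, 0) (78, 0) (78, 42) (58.3239, 42)]  |A|=1096.7159
3. ⊥bis P4·P1 via (38.125,23.53): [(45.4516, 0) (78, 0) (78, 42) (58.3239, 42)]  |A|=1096.7159
4. ⊥bis P4·P2 via (57.405,24.59): [(56.3147, 35.4446) (59.8749, 0) (78, 0) (78, 42) (58.3239, 42)]  |A|=841.1017
5. ⊥bis P4·P3 via (69.77,26.435): [(56.3147, 35.4446) (59.8749, 0) (78, 0) (78, 4.3886) (63.9595, 42) (58.3239, 42)]  |A|=577.0608
6. ⊥bis P4·P5 via (58.455,17.97): [(56.3147, 35.4446) (58.0176, 18.4913) (73.5336, 0) (78, 0) (78, 4.3886) (63.9595, 42) (58.3239, 42)]  |A|=450.777
7. ⊥bis P4·P6 via (45.13,17.55): [(56.3147, 35.4446) (58.0176, 18.4913) (73.5336, 0) (78, 0) (78, 4.3886) (63.9595, 42) (58.3239, 42)]  |A|=450.777
8. ⊥bis P4·P7 via (35.565,21.805): [(56.3147, 35.4446) (58.0176, 18.4913) (73.5336, 0) (78, 0) (78, 4.3886) (63.9595, 42) (58.3239, 42)]  |A|=450.777
9. ⊥bis P4·P8 via (70.225,30.6): [(56.9954, 37.6655) (56.3147, 35.4446) (58.0176, 18.4913) (73.5336, 0) (78, 0) (78, 4.3886) (67.7147, 31.9407)]  |A|=395.3974
10. canonical 7-gon: [(56.9954, 37.6655) (56.3147, 35.4446) (58.0176, 18.4913) (73.5336, 0) (78, 0) (78, 4.3886) (67.7147, 31.9407)]
11. shoelace: 395.3974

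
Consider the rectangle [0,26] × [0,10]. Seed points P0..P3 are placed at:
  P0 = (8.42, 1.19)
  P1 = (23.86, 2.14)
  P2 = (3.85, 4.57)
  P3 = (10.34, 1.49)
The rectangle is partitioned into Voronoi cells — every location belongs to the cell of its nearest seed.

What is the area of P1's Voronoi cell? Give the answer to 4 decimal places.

Area of P1's cell: 90.5312

1. box [0,26]×[0,10]: [(0, 0) (26, 0) (26, 10) (0, 10)]
2. ⊥bis P1·P0 via (16.14,1.665): [(16.2424, 0) (26, 0) (26, 10) (15.6272, 10)]  |A|=100.652
3. ⊥bis P1·P2 via (13.855,3.355): [(16.2424, 0) (26, 0) (26, 10) (15.6272, 10)]  |A|=100.652
4. ⊥bis P1·P3 via (17.1,1.815): [(17.1873, 0) (26, 0) (26, 10) (16.7065, 10)]  |A|=90.5312
5. canonical 4-gon: [(17.1873, 0) (26, 0) (26, 10) (16.7065, 10)]
6. shoelace: 90.5312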